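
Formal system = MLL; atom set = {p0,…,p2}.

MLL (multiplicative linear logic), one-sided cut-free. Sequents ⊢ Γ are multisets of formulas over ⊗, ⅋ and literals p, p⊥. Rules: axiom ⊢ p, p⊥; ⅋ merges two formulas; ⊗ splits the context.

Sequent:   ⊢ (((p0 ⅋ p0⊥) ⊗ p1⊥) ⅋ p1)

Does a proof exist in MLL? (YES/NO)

Derivation trace:
[⅋]  ⊢ (((p0 ⅋ p0⊥) ⊗ p1⊥) ⅋ p1)
  [⊗]  ⊢ p1, ((p0 ⅋ p0⊥) ⊗ p1⊥)
    [⅋]  ⊢ (p0 ⅋ p0⊥)
      [Ax]  ⊢ p0, p0⊥
    [Ax]  ⊢ p1, p1⊥

Result: YES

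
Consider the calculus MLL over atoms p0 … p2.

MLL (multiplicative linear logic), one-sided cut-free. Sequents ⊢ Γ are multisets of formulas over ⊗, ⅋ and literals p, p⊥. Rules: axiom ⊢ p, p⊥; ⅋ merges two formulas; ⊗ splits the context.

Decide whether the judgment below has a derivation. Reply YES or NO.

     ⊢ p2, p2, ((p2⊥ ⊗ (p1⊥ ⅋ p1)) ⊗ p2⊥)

Proof tree:
[⊗]  ⊢ p2, p2, ((p2⊥ ⊗ (p1⊥ ⅋ p1)) ⊗ p2⊥)
  [⊗]  ⊢ p2, (p2⊥ ⊗ (p1⊥ ⅋ p1))
    [Ax]  ⊢ p2, p2⊥
    [⅋]  ⊢ (p1⊥ ⅋ p1)
      [Ax]  ⊢ p1, p1⊥
  [Ax]  ⊢ p2, p2⊥

Result: YES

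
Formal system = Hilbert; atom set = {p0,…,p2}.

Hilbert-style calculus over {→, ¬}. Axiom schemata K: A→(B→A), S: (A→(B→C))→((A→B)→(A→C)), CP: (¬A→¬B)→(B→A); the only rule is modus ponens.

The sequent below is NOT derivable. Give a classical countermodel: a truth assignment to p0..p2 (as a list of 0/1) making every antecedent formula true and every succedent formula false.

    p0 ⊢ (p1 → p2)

Truth-table refutation:
  v=000: Γ:[p0=F] Δ:[(p1 → p2)=T] refutes=False
  v=001: Γ:[p0=F] Δ:[(p1 → p2)=T] refutes=False
  v=010: Γ:[p0=F] Δ:[(p1 → p2)=F] refutes=False
  v=011: Γ:[p0=F] Δ:[(p1 → p2)=T] refutes=False
  v=100: Γ:[p0=T] Δ:[(p1 → p2)=T] refutes=False
  v=101: Γ:[p0=T] Δ:[(p1 → p2)=T] refutes=False
  v=110: Γ:[p0=T] Δ:[(p1 → p2)=F] refutes=True  ← countermodel

Result: [1, 1, 0]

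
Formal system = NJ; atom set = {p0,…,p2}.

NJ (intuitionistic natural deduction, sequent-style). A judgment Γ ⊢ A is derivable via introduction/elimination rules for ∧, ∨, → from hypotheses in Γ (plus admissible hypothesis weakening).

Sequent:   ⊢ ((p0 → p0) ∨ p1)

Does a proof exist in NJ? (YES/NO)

Derivation (root first):
[∨I₁]  ⊢ ((p0 → p0) ∨ p1)
  [→I]  ⊢ (p0 → p0)
    [Ax] p0 ⊢ p0

Result: YES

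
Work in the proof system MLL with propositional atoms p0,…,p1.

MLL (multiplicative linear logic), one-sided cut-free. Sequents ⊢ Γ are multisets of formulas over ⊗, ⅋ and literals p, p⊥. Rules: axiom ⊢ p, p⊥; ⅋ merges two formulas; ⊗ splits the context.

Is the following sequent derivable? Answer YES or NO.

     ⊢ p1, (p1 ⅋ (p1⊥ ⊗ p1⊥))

Proof tree:
[⅋]  ⊢ p1, (p1 ⅋ (p1⊥ ⊗ p1⊥))
  [⊗]  ⊢ p1, p1, (p1⊥ ⊗ p1⊥)
    [Ax]  ⊢ p1, p1⊥
    [Ax]  ⊢ p1, p1⊥

Result: YES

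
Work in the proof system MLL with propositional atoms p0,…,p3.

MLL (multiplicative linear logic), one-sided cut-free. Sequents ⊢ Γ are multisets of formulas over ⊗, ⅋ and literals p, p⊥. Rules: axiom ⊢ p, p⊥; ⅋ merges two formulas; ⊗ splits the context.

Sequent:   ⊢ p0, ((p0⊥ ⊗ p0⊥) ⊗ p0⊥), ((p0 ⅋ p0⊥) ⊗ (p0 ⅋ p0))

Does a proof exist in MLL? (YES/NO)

Derivation (root first):
[⊗]  ⊢ p0, ((p0⊥ ⊗ p0⊥) ⊗ p0⊥), ((p0 ⅋ p0⊥) ⊗ (p0 ⅋ p0))
  [⅋]  ⊢ (p0 ⅋ p0⊥)
    [Ax]  ⊢ p0, p0⊥
  [⅋]  ⊢ p0, ((p0⊥ ⊗ p0⊥) ⊗ p0⊥), (p0 ⅋ p0)
    [⊗]  ⊢ p0, p0, p0, ((p0⊥ ⊗ p0⊥) ⊗ p0⊥)
      [⊗]  ⊢ p0, p0, (p0⊥ ⊗ p0⊥)
        [Ax]  ⊢ p0, p0⊥
        [Ax]  ⊢ p0, p0⊥
      [Ax]  ⊢ p0, p0⊥

Result: YES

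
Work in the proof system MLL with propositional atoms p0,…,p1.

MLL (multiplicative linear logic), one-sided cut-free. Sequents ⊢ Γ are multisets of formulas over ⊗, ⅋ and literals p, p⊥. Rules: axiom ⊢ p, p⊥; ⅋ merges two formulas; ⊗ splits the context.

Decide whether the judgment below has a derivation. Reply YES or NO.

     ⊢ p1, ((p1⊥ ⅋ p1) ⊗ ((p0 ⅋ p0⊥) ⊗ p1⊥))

Derivation trace:
[⊗]  ⊢ p1, ((p1⊥ ⅋ p1) ⊗ ((p0 ⅋ p0⊥) ⊗ p1⊥))
  [⅋]  ⊢ (p1⊥ ⅋ p1)
    [Ax]  ⊢ p1, p1⊥
  [⊗]  ⊢ p1, ((p0 ⅋ p0⊥) ⊗ p1⊥)
    [⅋]  ⊢ (p0 ⅋ p0⊥)
      [Ax]  ⊢ p0, p0⊥
    [Ax]  ⊢ p1, p1⊥

Result: YES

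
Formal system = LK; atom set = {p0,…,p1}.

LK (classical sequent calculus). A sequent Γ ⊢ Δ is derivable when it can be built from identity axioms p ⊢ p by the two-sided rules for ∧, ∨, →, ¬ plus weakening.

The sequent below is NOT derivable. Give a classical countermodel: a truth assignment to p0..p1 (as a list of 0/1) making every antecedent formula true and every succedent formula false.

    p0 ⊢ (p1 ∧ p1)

Truth-table refutation:
  v=00: Γ:[p0=F] Δ:[(p1 ∧ p1)=F] refutes=False
  v=01: Γ:[p0=F] Δ:[(p1 ∧ p1)=T] refutes=False
  v=10: Γ:[p0=T] Δ:[(p1 ∧ p1)=F] refutes=True  ← countermodel

Result: [1, 0]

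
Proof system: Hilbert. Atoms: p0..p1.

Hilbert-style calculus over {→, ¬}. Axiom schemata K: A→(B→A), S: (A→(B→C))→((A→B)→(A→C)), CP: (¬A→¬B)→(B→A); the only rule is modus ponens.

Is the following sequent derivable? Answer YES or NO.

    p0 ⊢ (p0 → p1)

Truth-table refutation:
  v=00: Γ:[p0=F] Δ:[(p0 → p1)=T] refutes=False
  v=01: Γ:[p0=F] Δ:[(p0 → p1)=T] refutes=False
  v=10: Γ:[p0=T] Δ:[(p0 → p1)=F] refutes=True  ← countermodel

Result: NO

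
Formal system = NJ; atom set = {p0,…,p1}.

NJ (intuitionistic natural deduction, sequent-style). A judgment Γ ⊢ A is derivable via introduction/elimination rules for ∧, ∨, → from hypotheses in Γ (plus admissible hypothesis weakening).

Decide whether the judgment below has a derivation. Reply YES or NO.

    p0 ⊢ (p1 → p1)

Derivation trace:
[Wk] p0 ⊢ (p1 → p1)
  [→I]  ⊢ (p1 → p1)
    [Ax] p1 ⊢ p1

Result: YES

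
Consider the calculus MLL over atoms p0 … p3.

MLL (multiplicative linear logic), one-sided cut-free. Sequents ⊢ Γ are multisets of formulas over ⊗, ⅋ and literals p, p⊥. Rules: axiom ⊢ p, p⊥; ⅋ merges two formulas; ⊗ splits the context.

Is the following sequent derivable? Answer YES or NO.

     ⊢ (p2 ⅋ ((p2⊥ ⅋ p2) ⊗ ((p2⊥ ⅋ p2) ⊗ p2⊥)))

Derivation trace:
[⅋]  ⊢ (p2 ⅋ ((p2⊥ ⅋ p2) ⊗ ((p2⊥ ⅋ p2) ⊗ p2⊥)))
  [⊗]  ⊢ p2, ((p2⊥ ⅋ p2) ⊗ ((p2⊥ ⅋ p2) ⊗ p2⊥))
    [⅋]  ⊢ (p2⊥ ⅋ p2)
      [Ax]  ⊢ p2, p2⊥
    [⊗]  ⊢ p2, ((p2⊥ ⅋ p2) ⊗ p2⊥)
      [⅋]  ⊢ (p2⊥ ⅋ p2)
        [Ax]  ⊢ p2, p2⊥
      [Ax]  ⊢ p2, p2⊥

Result: YES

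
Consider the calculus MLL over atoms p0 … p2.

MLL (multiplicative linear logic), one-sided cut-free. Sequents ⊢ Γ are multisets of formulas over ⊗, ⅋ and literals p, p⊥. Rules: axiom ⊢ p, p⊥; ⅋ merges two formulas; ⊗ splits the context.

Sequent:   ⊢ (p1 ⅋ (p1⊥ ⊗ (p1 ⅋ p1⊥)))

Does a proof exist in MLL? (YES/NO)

Proof tree:
[⅋]  ⊢ (p1 ⅋ (p1⊥ ⊗ (p1 ⅋ p1⊥)))
  [⊗]  ⊢ p1, (p1⊥ ⊗ (p1 ⅋ p1⊥))
    [Ax]  ⊢ p1, p1⊥
    [⅋]  ⊢ (p1 ⅋ p1⊥)
      [Ax]  ⊢ p1, p1⊥

Result: YES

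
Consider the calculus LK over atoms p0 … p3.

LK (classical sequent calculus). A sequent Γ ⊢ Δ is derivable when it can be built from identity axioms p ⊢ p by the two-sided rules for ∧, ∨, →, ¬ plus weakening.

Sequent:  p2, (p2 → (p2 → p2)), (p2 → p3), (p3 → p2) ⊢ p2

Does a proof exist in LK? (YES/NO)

Proof tree:
[→L] p2, (p2 → (p2 → p2)), (p2 → p3), (p3 → p2) ⊢ p2
  [→L] p2, (p2 → (p2 → p2)), (p2 → p3) ⊢ p3
    [→L] p2, (p2 → (p2 → p2)) ⊢ p2
      [Ax] p2 ⊢ p2
      [→L] p2, (p2 → p2) ⊢ p2
        [Ax] p2 ⊢ p2
        [Ax] p2 ⊢ p2
    [Ax] p3 ⊢ p3
  [Ax] p2 ⊢ p2

Result: YES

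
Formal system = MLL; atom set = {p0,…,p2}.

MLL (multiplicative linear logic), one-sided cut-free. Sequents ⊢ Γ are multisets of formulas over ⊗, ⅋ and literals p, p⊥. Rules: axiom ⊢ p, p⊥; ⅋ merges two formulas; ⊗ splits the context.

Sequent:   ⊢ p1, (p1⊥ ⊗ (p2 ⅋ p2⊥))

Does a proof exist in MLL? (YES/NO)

Proof tree:
[⊗]  ⊢ p1, (p1⊥ ⊗ (p2 ⅋ p2⊥))
  [Ax]  ⊢ p1, p1⊥
  [⅋]  ⊢ (p2 ⅋ p2⊥)
    [Ax]  ⊢ p2, p2⊥

Result: YES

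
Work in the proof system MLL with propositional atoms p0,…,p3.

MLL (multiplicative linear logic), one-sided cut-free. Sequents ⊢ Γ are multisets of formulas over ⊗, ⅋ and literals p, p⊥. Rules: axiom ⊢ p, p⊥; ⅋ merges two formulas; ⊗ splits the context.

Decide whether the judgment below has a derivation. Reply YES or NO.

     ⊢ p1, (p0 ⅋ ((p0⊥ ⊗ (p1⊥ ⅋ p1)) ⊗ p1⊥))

Derivation (root first):
[⅋]  ⊢ p1, (p0 ⅋ ((p0⊥ ⊗ (p1⊥ ⅋ p1)) ⊗ p1⊥))
  [⊗]  ⊢ p0, p1, ((p0⊥ ⊗ (p1⊥ ⅋ p1)) ⊗ p1⊥)
    [⊗]  ⊢ p0, (p0⊥ ⊗ (p1⊥ ⅋ p1))
      [Ax]  ⊢ p0, p0⊥
      [⅋]  ⊢ (p1⊥ ⅋ p1)
        [Ax]  ⊢ p1, p1⊥
    [Ax]  ⊢ p1, p1⊥

Result: YES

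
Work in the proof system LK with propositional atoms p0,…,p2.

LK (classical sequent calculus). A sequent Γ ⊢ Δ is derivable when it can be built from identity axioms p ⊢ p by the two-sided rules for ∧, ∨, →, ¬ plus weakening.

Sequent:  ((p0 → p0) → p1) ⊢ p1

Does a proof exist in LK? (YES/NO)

Derivation trace:
[→L] ((p0 → p0) → p1) ⊢ p1
  [→R]  ⊢ (p0 → p0)
    [Ax] p0 ⊢ p0
  [Ax] p1 ⊢ p1

Result: YES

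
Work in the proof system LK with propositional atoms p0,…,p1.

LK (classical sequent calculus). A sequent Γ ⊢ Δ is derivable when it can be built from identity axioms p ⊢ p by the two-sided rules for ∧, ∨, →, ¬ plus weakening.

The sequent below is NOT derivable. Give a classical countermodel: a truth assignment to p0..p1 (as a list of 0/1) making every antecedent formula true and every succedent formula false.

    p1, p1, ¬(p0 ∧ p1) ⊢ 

Search for a countermodel by truth-table:
  v=00: Γ:[p1=F, p1=F, ¬(p0 ∧ p1)=T] Δ:[] refutes=False
  v=01: Γ:[p1=T, p1=T, ¬(p0 ∧ p1)=T] Δ:[] refutes=True  ← countermodel

Result: [0, 1]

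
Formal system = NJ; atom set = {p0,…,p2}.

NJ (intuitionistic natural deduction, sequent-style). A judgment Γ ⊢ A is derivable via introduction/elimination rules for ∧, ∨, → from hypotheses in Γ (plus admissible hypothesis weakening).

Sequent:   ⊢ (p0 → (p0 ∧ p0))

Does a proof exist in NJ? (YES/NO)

Derivation (root first):
[→I]  ⊢ (p0 → (p0 ∧ p0))
  [∧I] p0 ⊢ (p0 ∧ p0)
    [Ax] p0 ⊢ p0
    [Ax] p0 ⊢ p0

Result: YES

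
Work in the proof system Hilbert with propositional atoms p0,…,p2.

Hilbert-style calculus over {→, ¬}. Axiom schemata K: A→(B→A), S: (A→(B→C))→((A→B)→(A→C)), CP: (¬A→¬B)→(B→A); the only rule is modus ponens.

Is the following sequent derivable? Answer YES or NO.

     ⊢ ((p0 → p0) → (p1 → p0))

Search for a countermodel by truth-table:
  v=000: Γ:[] Δ:[((p0 → p0) → (p1 → p0))=T] refutes=False
  v=001: Γ:[] Δ:[((p0 → p0) → (p1 → p0))=T] refutes=False
  v=010: Γ:[] Δ:[((p0 → p0) → (p1 → p0))=F] refutes=True  ← countermodel

Result: NO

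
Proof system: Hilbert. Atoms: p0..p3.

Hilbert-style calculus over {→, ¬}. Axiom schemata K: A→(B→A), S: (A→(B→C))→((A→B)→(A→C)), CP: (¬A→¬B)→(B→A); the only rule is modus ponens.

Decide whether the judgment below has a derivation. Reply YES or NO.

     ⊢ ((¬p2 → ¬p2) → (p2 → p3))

Search for a countermodel by truth-table:
  v=0000: Γ:[] Δ:[((¬p2 → ¬p2) → (p2 → p3))=T] refutes=False
  v=0001: Γ:[] Δ:[((¬p2 → ¬p2) → (p2 → p3))=T] refutes=False
  v=0010: Γ:[] Δ:[((¬p2 → ¬p2) → (p2 → p3))=F] refutes=True  ← countermodel

Result: NO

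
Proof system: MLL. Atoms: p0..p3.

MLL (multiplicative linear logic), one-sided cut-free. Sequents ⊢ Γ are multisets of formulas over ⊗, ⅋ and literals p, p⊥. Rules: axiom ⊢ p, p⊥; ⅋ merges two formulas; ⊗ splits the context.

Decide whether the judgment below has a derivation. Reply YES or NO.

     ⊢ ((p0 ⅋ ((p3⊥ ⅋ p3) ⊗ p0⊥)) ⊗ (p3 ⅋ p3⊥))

Derivation (root first):
[⊗]  ⊢ ((p0 ⅋ ((p3⊥ ⅋ p3) ⊗ p0⊥)) ⊗ (p3 ⅋ p3⊥))
  [⅋]  ⊢ (p0 ⅋ ((p3⊥ ⅋ p3) ⊗ p0⊥))
    [⊗]  ⊢ p0, ((p3⊥ ⅋ p3) ⊗ p0⊥)
      [⅋]  ⊢ (p3⊥ ⅋ p3)
        [Ax]  ⊢ p3, p3⊥
      [Ax]  ⊢ p0, p0⊥
  [⅋]  ⊢ (p3 ⅋ p3⊥)
    [Ax]  ⊢ p3, p3⊥

Result: YES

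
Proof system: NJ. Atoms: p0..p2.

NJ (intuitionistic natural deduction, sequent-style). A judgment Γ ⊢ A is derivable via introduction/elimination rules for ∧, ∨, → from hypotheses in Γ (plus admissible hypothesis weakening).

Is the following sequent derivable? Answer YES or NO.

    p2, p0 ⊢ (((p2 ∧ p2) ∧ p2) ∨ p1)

Derivation trace:
[Wk] p2, p0 ⊢ (((p2 ∧ p2) ∧ p2) ∨ p1)
  [∨I₁] p2 ⊢ (((p2 ∧ p2) ∧ p2) ∨ p1)
    [∧I] p2 ⊢ ((p2 ∧ p2) ∧ p2)
      [∧I] p2 ⊢ (p2 ∧ p2)
        [Ax] p2 ⊢ p2
        [Ax] p2 ⊢ p2
      [Ax] p2 ⊢ p2

Result: YES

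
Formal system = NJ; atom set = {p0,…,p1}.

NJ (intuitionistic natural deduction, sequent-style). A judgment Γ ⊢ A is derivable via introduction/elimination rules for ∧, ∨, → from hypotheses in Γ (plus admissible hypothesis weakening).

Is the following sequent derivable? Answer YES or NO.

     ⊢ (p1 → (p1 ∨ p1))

Derivation (root first):
[→I]  ⊢ (p1 → (p1 ∨ p1))
  [∨I₂] p1 ⊢ (p1 ∨ p1)
    [Ax] p1 ⊢ p1

Result: YES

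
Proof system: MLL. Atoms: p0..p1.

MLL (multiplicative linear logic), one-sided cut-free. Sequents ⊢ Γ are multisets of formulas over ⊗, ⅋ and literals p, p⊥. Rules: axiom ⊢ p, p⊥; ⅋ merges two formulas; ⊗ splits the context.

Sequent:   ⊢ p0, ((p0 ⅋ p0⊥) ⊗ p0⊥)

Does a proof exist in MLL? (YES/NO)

Derivation trace:
[⊗]  ⊢ p0, ((p0 ⅋ p0⊥) ⊗ p0⊥)
  [⅋]  ⊢ (p0 ⅋ p0⊥)
    [Ax]  ⊢ p0, p0⊥
  [Ax]  ⊢ p0, p0⊥

Result: YES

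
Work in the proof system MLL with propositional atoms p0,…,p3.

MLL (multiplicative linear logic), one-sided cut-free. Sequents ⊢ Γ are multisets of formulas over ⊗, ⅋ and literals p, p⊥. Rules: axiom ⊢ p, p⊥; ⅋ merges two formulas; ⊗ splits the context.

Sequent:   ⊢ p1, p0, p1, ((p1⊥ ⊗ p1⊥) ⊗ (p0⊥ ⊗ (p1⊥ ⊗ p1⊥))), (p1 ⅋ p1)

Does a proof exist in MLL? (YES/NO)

Derivation trace:
[⅋]  ⊢ p1, p0, p1, ((p1⊥ ⊗ p1⊥) ⊗ (p0⊥ ⊗ (p1⊥ ⊗ p1⊥))), (p1 ⅋ p1)
  [⊗]  ⊢ p1, p1, p0, p1, p1, ((p1⊥ ⊗ p1⊥) ⊗ (p0⊥ ⊗ (p1⊥ ⊗ p1⊥)))
    [⊗]  ⊢ p1, p1, (p1⊥ ⊗ p1⊥)
      [Ax]  ⊢ p1, p1⊥
      [Ax]  ⊢ p1, p1⊥
    [⊗]  ⊢ p0, p1, p1, (p0⊥ ⊗ (p1⊥ ⊗ p1⊥))
      [Ax]  ⊢ p0, p0⊥
      [⊗]  ⊢ p1, p1, (p1⊥ ⊗ p1⊥)
        [Ax]  ⊢ p1, p1⊥
        [Ax]  ⊢ p1, p1⊥

Result: YES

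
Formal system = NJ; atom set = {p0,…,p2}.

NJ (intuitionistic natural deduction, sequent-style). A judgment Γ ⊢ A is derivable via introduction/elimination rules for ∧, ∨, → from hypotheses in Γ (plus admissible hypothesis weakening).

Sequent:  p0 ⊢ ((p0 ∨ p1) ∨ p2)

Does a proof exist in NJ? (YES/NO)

Proof tree:
[∨I₁] p0 ⊢ ((p0 ∨ p1) ∨ p2)
  [∨I₁] p0 ⊢ (p0 ∨ p1)
    [Ax] p0 ⊢ p0

Result: YES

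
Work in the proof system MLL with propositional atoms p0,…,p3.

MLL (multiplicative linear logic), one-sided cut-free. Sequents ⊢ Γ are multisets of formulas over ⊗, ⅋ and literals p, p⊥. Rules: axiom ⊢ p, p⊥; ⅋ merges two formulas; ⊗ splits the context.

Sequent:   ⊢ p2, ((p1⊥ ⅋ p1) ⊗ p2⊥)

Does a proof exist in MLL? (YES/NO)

Derivation (root first):
[⊗]  ⊢ p2, ((p1⊥ ⅋ p1) ⊗ p2⊥)
  [⅋]  ⊢ (p1⊥ ⅋ p1)
    [Ax]  ⊢ p1, p1⊥
  [Ax]  ⊢ p2, p2⊥

Result: YES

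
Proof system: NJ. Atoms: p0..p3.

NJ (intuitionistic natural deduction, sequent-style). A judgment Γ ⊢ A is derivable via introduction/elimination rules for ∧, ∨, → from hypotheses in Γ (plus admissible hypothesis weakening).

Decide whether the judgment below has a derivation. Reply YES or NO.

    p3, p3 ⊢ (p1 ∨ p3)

Proof tree:
[∨I₂] p3, p3 ⊢ (p1 ∨ p3)
  [Wk] p3, p3 ⊢ p3
    [Ax] p3 ⊢ p3

Result: YES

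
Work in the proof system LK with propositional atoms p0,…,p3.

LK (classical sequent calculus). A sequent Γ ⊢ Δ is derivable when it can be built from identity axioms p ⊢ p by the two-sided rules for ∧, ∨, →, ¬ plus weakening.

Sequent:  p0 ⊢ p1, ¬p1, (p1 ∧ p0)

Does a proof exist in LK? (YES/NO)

Derivation (root first):
[∧R] p0 ⊢ p1, ¬p1, (p1 ∧ p0)
  [WR]  ⊢ p1, ¬p1, p1
    [¬R]  ⊢ p1, ¬p1
      [Ax] p1 ⊢ p1
  [Ax] p0 ⊢ p0

Result: YES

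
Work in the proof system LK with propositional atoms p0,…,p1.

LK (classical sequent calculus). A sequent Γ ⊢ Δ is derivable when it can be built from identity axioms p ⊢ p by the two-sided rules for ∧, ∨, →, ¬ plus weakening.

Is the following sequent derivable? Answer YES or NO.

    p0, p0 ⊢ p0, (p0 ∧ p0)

Derivation (root first):
[WL] p0, p0 ⊢ p0, (p0 ∧ p0)
  [∧R] p0 ⊢ p0, (p0 ∧ p0)
    [Ax] p0 ⊢ p0
    [WR] p0 ⊢ p0, p0
      [Ax] p0 ⊢ p0

Result: YES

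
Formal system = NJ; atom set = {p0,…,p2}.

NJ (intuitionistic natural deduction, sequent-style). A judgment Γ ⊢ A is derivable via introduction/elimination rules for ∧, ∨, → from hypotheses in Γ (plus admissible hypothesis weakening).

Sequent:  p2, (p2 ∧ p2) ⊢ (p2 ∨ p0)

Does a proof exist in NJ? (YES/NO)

Proof tree:
[Wk] p2, (p2 ∧ p2) ⊢ (p2 ∨ p0)
  [∨I₁] p2 ⊢ (p2 ∨ p0)
    [Ax] p2 ⊢ p2

Result: YES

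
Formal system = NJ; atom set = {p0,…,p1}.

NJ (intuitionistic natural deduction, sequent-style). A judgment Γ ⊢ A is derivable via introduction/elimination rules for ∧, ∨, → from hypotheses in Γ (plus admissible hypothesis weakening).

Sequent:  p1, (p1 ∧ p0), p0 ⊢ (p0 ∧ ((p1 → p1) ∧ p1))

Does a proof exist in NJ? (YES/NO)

Derivation (root first):
[∧I] p1, (p1 ∧ p0), p0 ⊢ (p0 ∧ ((p1 → p1) ∧ p1))
  [Ax] p0 ⊢ p0
  [∧I] p1, (p1 ∧ p0) ⊢ ((p1 → p1) ∧ p1)
    [→I]  ⊢ (p1 → p1)
      [Ax] p1 ⊢ p1
    [Wk] p1, (p1 ∧ p0) ⊢ p1
      [Ax] p1 ⊢ p1

Result: YES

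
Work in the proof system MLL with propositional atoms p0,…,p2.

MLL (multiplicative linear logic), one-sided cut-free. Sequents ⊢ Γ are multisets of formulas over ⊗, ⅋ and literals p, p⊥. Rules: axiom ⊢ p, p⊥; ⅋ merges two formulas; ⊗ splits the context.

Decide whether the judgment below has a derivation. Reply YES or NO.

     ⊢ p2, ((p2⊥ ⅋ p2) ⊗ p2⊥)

Derivation (root first):
[⊗]  ⊢ p2, ((p2⊥ ⅋ p2) ⊗ p2⊥)
  [⅋]  ⊢ (p2⊥ ⅋ p2)
    [Ax]  ⊢ p2, p2⊥
  [Ax]  ⊢ p2, p2⊥

Result: YES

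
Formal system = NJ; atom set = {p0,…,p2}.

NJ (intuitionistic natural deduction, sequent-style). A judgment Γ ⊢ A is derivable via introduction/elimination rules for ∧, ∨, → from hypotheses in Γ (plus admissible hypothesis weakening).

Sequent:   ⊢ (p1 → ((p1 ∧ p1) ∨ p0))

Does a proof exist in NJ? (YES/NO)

Derivation (root first):
[→I]  ⊢ (p1 → ((p1 ∧ p1) ∨ p0))
  [∨I₁] p1 ⊢ ((p1 ∧ p1) ∨ p0)
    [∧I] p1 ⊢ (p1 ∧ p1)
      [Ax] p1 ⊢ p1
      [Ax] p1 ⊢ p1

Result: YES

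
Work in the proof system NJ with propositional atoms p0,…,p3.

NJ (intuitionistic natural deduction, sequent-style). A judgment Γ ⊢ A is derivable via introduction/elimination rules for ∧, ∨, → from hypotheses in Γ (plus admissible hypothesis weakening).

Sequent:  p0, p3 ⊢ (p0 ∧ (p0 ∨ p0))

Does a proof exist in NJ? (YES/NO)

Proof tree:
[Wk] p0, p3 ⊢ (p0 ∧ (p0 ∨ p0))
  [∧I] p0 ⊢ (p0 ∧ (p0 ∨ p0))
    [Ax] p0 ⊢ p0
    [∨I₁] p0 ⊢ (p0 ∨ p0)
      [Ax] p0 ⊢ p0

Result: YES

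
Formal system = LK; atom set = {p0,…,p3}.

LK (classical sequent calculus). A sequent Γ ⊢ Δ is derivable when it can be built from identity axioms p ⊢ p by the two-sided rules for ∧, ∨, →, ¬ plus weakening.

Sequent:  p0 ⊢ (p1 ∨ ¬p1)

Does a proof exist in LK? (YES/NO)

Derivation (root first):
[∨R] p0 ⊢ (p1 ∨ ¬p1)
  [WL] p0 ⊢ p1, ¬p1
    [¬R]  ⊢ p1, ¬p1
      [Ax] p1 ⊢ p1

Result: YES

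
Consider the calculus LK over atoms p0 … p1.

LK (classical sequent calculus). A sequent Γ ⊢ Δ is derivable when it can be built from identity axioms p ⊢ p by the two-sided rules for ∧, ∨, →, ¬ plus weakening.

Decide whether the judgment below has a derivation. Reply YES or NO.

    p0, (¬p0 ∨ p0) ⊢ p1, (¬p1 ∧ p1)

Search for a countermodel by truth-table:
  v=00: Γ:[p0=F, (¬p0 ∨ p0)=T] Δ:[p1=F, (¬p1 ∧ p1)=F] refutes=False
  v=01: Γ:[p0=F, (¬p0 ∨ p0)=T] Δ:[p1=T, (¬p1 ∧ p1)=F] refutes=False
  v=10: Γ:[p0=T, (¬p0 ∨ p0)=T] Δ:[p1=F, (¬p1 ∧ p1)=F] refutes=True  ← countermodel

Result: NO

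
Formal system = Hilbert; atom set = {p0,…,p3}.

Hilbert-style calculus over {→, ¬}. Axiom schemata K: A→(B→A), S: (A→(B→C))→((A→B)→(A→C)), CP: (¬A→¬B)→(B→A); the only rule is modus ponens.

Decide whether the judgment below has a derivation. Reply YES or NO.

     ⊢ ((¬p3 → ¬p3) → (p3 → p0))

Enumerate valuations to refute Γ ⊢ Δ:
  v=0000: Γ:[] Δ:[((¬p3 → ¬p3) → (p3 → p0))=T] refutes=False
  v=0001: Γ:[] Δ:[((¬p3 → ¬p3) → (p3 → p0))=F] refutes=True  ← countermodel

Result: NO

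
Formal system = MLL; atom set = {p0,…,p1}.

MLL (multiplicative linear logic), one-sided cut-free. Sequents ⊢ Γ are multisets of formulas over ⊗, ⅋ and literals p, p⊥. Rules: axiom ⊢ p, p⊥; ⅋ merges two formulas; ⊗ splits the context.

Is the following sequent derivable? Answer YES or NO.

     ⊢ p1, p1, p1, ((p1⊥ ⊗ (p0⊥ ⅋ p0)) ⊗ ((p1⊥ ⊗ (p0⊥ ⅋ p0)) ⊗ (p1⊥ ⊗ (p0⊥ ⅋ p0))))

Derivation trace:
[⊗]  ⊢ p1, p1, p1, ((p1⊥ ⊗ (p0⊥ ⅋ p0)) ⊗ ((p1⊥ ⊗ (p0⊥ ⅋ p0)) ⊗ (p1⊥ ⊗ (p0⊥ ⅋ p0))))
  [⊗]  ⊢ p1, (p1⊥ ⊗ (p0⊥ ⅋ p0))
    [Ax]  ⊢ p1, p1⊥
    [⅋]  ⊢ (p0⊥ ⅋ p0)
      [Ax]  ⊢ p0, p0⊥
  [⊗]  ⊢ p1, p1, ((p1⊥ ⊗ (p0⊥ ⅋ p0)) ⊗ (p1⊥ ⊗ (p0⊥ ⅋ p0)))
    [⊗]  ⊢ p1, (p1⊥ ⊗ (p0⊥ ⅋ p0))
      [Ax]  ⊢ p1, p1⊥
      [⅋]  ⊢ (p0⊥ ⅋ p0)
        [Ax]  ⊢ p0, p0⊥
    [⊗]  ⊢ p1, (p1⊥ ⊗ (p0⊥ ⅋ p0))
      [Ax]  ⊢ p1, p1⊥
      [⅋]  ⊢ (p0⊥ ⅋ p0)
        [Ax]  ⊢ p0, p0⊥

Result: YES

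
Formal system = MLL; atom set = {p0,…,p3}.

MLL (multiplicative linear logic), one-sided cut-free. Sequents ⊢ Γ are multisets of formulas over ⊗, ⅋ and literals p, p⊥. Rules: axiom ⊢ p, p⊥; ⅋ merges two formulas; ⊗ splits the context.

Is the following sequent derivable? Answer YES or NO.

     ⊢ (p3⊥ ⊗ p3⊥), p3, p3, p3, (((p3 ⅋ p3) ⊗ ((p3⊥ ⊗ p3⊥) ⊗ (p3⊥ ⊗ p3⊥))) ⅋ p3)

Proof tree:
[⅋]  ⊢ (p3⊥ ⊗ p3⊥), p3, p3, p3, (((p3 ⅋ p3) ⊗ ((p3⊥ ⊗ p3⊥) ⊗ (p3⊥ ⊗ p3⊥))) ⅋ p3)
  [⊗]  ⊢ (p3⊥ ⊗ p3⊥), p3, p3, p3, p3, ((p3 ⅋ p3) ⊗ ((p3⊥ ⊗ p3⊥) ⊗ (p3⊥ ⊗ p3⊥)))
    [⅋]  ⊢ (p3⊥ ⊗ p3⊥), (p3 ⅋ p3)
      [⊗]  ⊢ p3, p3, (p3⊥ ⊗ p3⊥)
        [Ax]  ⊢ p3, p3⊥
        [Ax]  ⊢ p3, p3⊥
    [⊗]  ⊢ p3, p3, p3, p3, ((p3⊥ ⊗ p3⊥) ⊗ (p3⊥ ⊗ p3⊥))
      [⊗]  ⊢ p3, p3, (p3⊥ ⊗ p3⊥)
        [Ax]  ⊢ p3, p3⊥
        [Ax]  ⊢ p3, p3⊥
      [⊗]  ⊢ p3, p3, (p3⊥ ⊗ p3⊥)
        [Ax]  ⊢ p3, p3⊥
        [Ax]  ⊢ p3, p3⊥

Result: YES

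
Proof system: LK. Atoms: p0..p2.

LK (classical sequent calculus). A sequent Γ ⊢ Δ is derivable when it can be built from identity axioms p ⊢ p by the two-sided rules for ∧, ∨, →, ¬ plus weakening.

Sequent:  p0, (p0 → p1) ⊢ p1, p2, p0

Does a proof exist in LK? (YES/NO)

Derivation (root first):
[→L] p0, (p0 → p1) ⊢ p1, p2, p0
  [WR] p0 ⊢ p0, p2, p0
    [WR] p0 ⊢ p0, p2
      [Ax] p0 ⊢ p0
  [Ax] p1 ⊢ p1

Result: YES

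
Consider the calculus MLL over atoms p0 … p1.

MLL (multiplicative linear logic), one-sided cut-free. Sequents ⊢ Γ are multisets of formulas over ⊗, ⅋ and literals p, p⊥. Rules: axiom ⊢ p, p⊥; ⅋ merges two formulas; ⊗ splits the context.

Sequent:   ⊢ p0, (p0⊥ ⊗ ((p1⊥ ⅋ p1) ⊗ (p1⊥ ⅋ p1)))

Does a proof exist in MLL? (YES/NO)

Derivation (root first):
[⊗]  ⊢ p0, (p0⊥ ⊗ ((p1⊥ ⅋ p1) ⊗ (p1⊥ ⅋ p1)))
  [Ax]  ⊢ p0, p0⊥
  [⊗]  ⊢ ((p1⊥ ⅋ p1) ⊗ (p1⊥ ⅋ p1))
    [⅋]  ⊢ (p1⊥ ⅋ p1)
      [Ax]  ⊢ p1, p1⊥
    [⅋]  ⊢ (p1⊥ ⅋ p1)
      [Ax]  ⊢ p1, p1⊥

Result: YES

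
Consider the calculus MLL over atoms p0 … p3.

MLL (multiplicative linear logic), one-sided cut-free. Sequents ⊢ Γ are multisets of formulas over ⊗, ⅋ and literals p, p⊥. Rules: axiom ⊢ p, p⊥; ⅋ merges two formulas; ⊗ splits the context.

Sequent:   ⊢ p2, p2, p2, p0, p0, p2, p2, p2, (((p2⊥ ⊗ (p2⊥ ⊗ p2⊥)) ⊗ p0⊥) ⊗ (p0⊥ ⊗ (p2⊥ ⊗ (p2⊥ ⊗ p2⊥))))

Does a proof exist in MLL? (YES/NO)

Derivation trace:
[⊗]  ⊢ p2, p2, p2, p0, p0, p2, p2, p2, (((p2⊥ ⊗ (p2⊥ ⊗ p2⊥)) ⊗ p0⊥) ⊗ (p0⊥ ⊗ (p2⊥ ⊗ (p2⊥ ⊗ p2⊥))))
  [⊗]  ⊢ p2, p2, p2, p0, ((p2⊥ ⊗ (p2⊥ ⊗ p2⊥)) ⊗ p0⊥)
    [⊗]  ⊢ p2, p2, p2, (p2⊥ ⊗ (p2⊥ ⊗ p2⊥))
      [Ax]  ⊢ p2, p2⊥
      [⊗]  ⊢ p2, p2, (p2⊥ ⊗ p2⊥)
        [Ax]  ⊢ p2, p2⊥
        [Ax]  ⊢ p2, p2⊥
    [Ax]  ⊢ p0, p0⊥
  [⊗]  ⊢ p0, p2, p2, p2, (p0⊥ ⊗ (p2⊥ ⊗ (p2⊥ ⊗ p2⊥)))
    [Ax]  ⊢ p0, p0⊥
    [⊗]  ⊢ p2, p2, p2, (p2⊥ ⊗ (p2⊥ ⊗ p2⊥))
      [Ax]  ⊢ p2, p2⊥
      [⊗]  ⊢ p2, p2, (p2⊥ ⊗ p2⊥)
        [Ax]  ⊢ p2, p2⊥
        [Ax]  ⊢ p2, p2⊥

Result: YES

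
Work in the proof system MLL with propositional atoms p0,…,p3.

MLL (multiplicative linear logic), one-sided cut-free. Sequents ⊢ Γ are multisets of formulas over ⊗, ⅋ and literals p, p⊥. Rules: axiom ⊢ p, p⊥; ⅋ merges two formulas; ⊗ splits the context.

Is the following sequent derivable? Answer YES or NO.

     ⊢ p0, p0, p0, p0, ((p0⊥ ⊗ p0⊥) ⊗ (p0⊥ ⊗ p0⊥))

Derivation (root first):
[⊗]  ⊢ p0, p0, p0, p0, ((p0⊥ ⊗ p0⊥) ⊗ (p0⊥ ⊗ p0⊥))
  [⊗]  ⊢ p0, p0, (p0⊥ ⊗ p0⊥)
    [Ax]  ⊢ p0, p0⊥
    [Ax]  ⊢ p0, p0⊥
  [⊗]  ⊢ p0, p0, (p0⊥ ⊗ p0⊥)
    [Ax]  ⊢ p0, p0⊥
    [Ax]  ⊢ p0, p0⊥

Result: YES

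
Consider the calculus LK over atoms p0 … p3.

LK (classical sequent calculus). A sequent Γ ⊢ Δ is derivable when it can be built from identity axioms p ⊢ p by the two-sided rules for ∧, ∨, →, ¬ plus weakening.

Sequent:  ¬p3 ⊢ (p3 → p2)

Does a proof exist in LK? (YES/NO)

Derivation (root first):
[¬L] ¬p3 ⊢ (p3 → p2)
  [→R]  ⊢ p3, (p3 → p2)
    [WR] p3 ⊢ p3, p2
      [Ax] p3 ⊢ p3

Result: YES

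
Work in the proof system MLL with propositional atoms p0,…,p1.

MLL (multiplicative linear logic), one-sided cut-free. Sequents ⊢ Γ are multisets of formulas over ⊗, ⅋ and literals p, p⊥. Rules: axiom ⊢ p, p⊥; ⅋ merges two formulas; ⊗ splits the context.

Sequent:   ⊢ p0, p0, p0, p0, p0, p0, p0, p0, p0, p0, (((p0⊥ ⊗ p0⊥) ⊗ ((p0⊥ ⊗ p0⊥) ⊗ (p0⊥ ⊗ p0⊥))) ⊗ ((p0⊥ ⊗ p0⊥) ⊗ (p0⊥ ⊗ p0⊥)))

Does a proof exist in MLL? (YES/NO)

Proof tree:
[⊗]  ⊢ p0, p0, p0, p0, p0, p0, p0, p0, p0, p0, (((p0⊥ ⊗ p0⊥) ⊗ ((p0⊥ ⊗ p0⊥) ⊗ (p0⊥ ⊗ p0⊥))) ⊗ ((p0⊥ ⊗ p0⊥) ⊗ (p0⊥ ⊗ p0⊥)))
  [⊗]  ⊢ p0, p0, p0, p0, p0, p0, ((p0⊥ ⊗ p0⊥) ⊗ ((p0⊥ ⊗ p0⊥) ⊗ (p0⊥ ⊗ p0⊥)))
    [⊗]  ⊢ p0, p0, (p0⊥ ⊗ p0⊥)
      [Ax]  ⊢ p0, p0⊥
      [Ax]  ⊢ p0, p0⊥
    [⊗]  ⊢ p0, p0, p0, p0, ((p0⊥ ⊗ p0⊥) ⊗ (p0⊥ ⊗ p0⊥))
      [⊗]  ⊢ p0, p0, (p0⊥ ⊗ p0⊥)
        [Ax]  ⊢ p0, p0⊥
        [Ax]  ⊢ p0, p0⊥
      [⊗]  ⊢ p0, p0, (p0⊥ ⊗ p0⊥)
        [Ax]  ⊢ p0, p0⊥
        [Ax]  ⊢ p0, p0⊥
  [⊗]  ⊢ p0, p0, p0, p0, ((p0⊥ ⊗ p0⊥) ⊗ (p0⊥ ⊗ p0⊥))
    [⊗]  ⊢ p0, p0, (p0⊥ ⊗ p0⊥)
      [Ax]  ⊢ p0, p0⊥
      [Ax]  ⊢ p0, p0⊥
    [⊗]  ⊢ p0, p0, (p0⊥ ⊗ p0⊥)
      [Ax]  ⊢ p0, p0⊥
      [Ax]  ⊢ p0, p0⊥

Result: YES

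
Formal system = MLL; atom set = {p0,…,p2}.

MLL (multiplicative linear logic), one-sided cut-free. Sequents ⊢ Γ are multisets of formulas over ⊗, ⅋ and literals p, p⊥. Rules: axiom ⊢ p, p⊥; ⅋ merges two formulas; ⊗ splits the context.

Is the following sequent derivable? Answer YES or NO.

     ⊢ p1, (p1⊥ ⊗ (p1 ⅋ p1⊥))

Proof tree:
[⊗]  ⊢ p1, (p1⊥ ⊗ (p1 ⅋ p1⊥))
  [Ax]  ⊢ p1, p1⊥
  [⅋]  ⊢ (p1 ⅋ p1⊥)
    [Ax]  ⊢ p1, p1⊥

Result: YES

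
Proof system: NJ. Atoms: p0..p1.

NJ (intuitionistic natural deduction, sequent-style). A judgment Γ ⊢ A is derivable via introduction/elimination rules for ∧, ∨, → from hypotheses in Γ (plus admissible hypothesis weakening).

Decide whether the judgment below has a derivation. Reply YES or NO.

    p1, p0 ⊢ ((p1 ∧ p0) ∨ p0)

Derivation (root first):
[∨I₁] p1, p0 ⊢ ((p1 ∧ p0) ∨ p0)
  [∧I] p1, p0 ⊢ (p1 ∧ p0)
    [Ax] p1 ⊢ p1
    [Ax] p0 ⊢ p0

Result: YES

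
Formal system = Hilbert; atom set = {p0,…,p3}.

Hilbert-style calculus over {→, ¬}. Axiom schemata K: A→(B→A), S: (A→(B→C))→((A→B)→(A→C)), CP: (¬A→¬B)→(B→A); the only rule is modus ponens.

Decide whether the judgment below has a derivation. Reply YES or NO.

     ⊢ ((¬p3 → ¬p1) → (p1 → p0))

Truth-table refutation:
  v=0000: Γ:[] Δ:[((¬p3 → ¬p1) → (p1 → p0))=T] refutes=False
  v=0001: Γ:[] Δ:[((¬p3 → ¬p1) → (p1 → p0))=T] refutes=False
  v=0010: Γ:[] Δ:[((¬p3 → ¬p1) → (p1 → p0))=T] refutes=False
  v=0011: Γ:[] Δ:[((¬p3 → ¬p1) → (p1 → p0))=T] refutes=False
  v=0100: Γ:[] Δ:[((¬p3 → ¬p1) → (p1 → p0))=T] refutes=False
  v=0101: Γ:[] Δ:[((¬p3 → ¬p1) → (p1 → p0))=F] refutes=True  ← countermodel

Result: NO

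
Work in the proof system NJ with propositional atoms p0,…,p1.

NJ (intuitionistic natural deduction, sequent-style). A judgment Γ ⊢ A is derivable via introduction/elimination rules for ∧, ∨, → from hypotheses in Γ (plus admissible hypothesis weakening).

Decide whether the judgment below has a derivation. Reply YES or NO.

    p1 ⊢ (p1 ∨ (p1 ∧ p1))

Proof tree:
[∨I₂] p1 ⊢ (p1 ∨ (p1 ∧ p1))
  [∧I] p1 ⊢ (p1 ∧ p1)
    [Ax] p1 ⊢ p1
    [Ax] p1 ⊢ p1

Result: YES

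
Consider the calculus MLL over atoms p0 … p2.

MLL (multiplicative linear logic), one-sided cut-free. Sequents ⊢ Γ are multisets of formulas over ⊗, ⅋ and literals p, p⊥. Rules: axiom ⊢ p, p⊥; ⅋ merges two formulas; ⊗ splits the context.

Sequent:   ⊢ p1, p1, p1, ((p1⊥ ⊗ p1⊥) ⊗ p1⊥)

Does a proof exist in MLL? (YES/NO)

Derivation (root first):
[⊗]  ⊢ p1, p1, p1, ((p1⊥ ⊗ p1⊥) ⊗ p1⊥)
  [⊗]  ⊢ p1, p1, (p1⊥ ⊗ p1⊥)
    [Ax]  ⊢ p1, p1⊥
    [Ax]  ⊢ p1, p1⊥
  [Ax]  ⊢ p1, p1⊥

Result: YES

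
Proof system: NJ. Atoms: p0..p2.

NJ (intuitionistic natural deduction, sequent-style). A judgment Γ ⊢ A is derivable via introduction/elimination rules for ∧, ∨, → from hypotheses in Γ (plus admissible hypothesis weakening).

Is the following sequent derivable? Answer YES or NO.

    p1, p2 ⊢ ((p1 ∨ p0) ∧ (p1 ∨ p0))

Proof tree:
[∧I] p1, p2 ⊢ ((p1 ∨ p0) ∧ (p1 ∨ p0))
  [Wk] p1, p2 ⊢ (p1 ∨ p0)
    [∨I₁] p1 ⊢ (p1 ∨ p0)
      [Ax] p1 ⊢ p1
  [Wk] p1, p2 ⊢ (p1 ∨ p0)
    [∨I₁] p1 ⊢ (p1 ∨ p0)
      [Ax] p1 ⊢ p1

Result: YES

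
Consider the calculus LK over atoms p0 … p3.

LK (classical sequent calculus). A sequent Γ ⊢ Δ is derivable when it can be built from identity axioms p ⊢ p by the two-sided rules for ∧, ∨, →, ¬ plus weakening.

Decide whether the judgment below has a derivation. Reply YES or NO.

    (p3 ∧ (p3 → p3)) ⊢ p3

Proof tree:
[∧L] (p3 ∧ (p3 → p3)) ⊢ p3
  [→L] p3, (p3 → p3) ⊢ p3
    [Ax] p3 ⊢ p3
    [Ax] p3 ⊢ p3

Result: YES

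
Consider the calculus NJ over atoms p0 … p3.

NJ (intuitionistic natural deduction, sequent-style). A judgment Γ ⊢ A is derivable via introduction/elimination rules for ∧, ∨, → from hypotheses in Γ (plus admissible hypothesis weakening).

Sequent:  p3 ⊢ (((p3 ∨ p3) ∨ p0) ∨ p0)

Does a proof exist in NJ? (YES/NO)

Derivation trace:
[∨I₁] p3 ⊢ (((p3 ∨ p3) ∨ p0) ∨ p0)
  [∨I₁] p3 ⊢ ((p3 ∨ p3) ∨ p0)
    [∨I₁] p3 ⊢ (p3 ∨ p3)
      [Ax] p3 ⊢ p3

Result: YES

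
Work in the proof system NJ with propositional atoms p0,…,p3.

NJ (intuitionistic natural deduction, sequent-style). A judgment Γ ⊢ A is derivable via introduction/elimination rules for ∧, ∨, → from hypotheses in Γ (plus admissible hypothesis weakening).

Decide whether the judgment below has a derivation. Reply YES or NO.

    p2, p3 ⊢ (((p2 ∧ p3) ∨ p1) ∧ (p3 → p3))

Proof tree:
[∧I] p2, p3 ⊢ (((p2 ∧ p3) ∨ p1) ∧ (p3 → p3))
  [∨I₁] p2, p3 ⊢ ((p2 ∧ p3) ∨ p1)
    [∧I] p2, p3 ⊢ (p2 ∧ p3)
      [Ax] p2 ⊢ p2
      [Ax] p3 ⊢ p3
  [→I]  ⊢ (p3 → p3)
    [Ax] p3 ⊢ p3

Result: YES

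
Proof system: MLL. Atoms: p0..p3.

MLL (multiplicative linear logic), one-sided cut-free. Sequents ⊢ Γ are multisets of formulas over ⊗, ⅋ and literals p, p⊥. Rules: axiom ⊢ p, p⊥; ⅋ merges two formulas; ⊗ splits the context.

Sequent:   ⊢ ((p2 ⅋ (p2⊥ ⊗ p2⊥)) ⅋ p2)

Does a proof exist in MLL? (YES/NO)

Proof tree:
[⅋]  ⊢ ((p2 ⅋ (p2⊥ ⊗ p2⊥)) ⅋ p2)
  [⅋]  ⊢ p2, (p2 ⅋ (p2⊥ ⊗ p2⊥))
    [⊗]  ⊢ p2, p2, (p2⊥ ⊗ p2⊥)
      [Ax]  ⊢ p2, p2⊥
      [Ax]  ⊢ p2, p2⊥

Result: YES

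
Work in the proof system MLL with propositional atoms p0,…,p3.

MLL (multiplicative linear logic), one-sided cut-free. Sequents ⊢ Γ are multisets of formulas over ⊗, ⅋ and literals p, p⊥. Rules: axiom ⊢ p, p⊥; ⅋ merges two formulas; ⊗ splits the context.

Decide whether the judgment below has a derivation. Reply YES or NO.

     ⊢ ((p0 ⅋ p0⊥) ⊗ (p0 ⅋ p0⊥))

Proof tree:
[⊗]  ⊢ ((p0 ⅋ p0⊥) ⊗ (p0 ⅋ p0⊥))
  [⅋]  ⊢ (p0 ⅋ p0⊥)
    [Ax]  ⊢ p0, p0⊥
  [⅋]  ⊢ (p0 ⅋ p0⊥)
    [Ax]  ⊢ p0, p0⊥

Result: YES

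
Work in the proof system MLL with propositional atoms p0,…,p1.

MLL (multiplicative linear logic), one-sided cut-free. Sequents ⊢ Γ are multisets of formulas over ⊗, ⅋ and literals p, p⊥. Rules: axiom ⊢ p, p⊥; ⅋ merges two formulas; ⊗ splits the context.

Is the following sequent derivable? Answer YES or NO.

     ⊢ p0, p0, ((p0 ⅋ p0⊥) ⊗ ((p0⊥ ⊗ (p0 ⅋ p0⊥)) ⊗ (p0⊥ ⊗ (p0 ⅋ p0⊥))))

Proof tree:
[⊗]  ⊢ p0, p0, ((p0 ⅋ p0⊥) ⊗ ((p0⊥ ⊗ (p0 ⅋ p0⊥)) ⊗ (p0⊥ ⊗ (p0 ⅋ p0⊥))))
  [⅋]  ⊢ (p0 ⅋ p0⊥)
    [Ax]  ⊢ p0, p0⊥
  [⊗]  ⊢ p0, p0, ((p0⊥ ⊗ (p0 ⅋ p0⊥)) ⊗ (p0⊥ ⊗ (p0 ⅋ p0⊥)))
    [⊗]  ⊢ p0, (p0⊥ ⊗ (p0 ⅋ p0⊥))
      [Ax]  ⊢ p0, p0⊥
      [⅋]  ⊢ (p0 ⅋ p0⊥)
        [Ax]  ⊢ p0, p0⊥
    [⊗]  ⊢ p0, (p0⊥ ⊗ (p0 ⅋ p0⊥))
      [Ax]  ⊢ p0, p0⊥
      [⅋]  ⊢ (p0 ⅋ p0⊥)
        [Ax]  ⊢ p0, p0⊥

Result: YES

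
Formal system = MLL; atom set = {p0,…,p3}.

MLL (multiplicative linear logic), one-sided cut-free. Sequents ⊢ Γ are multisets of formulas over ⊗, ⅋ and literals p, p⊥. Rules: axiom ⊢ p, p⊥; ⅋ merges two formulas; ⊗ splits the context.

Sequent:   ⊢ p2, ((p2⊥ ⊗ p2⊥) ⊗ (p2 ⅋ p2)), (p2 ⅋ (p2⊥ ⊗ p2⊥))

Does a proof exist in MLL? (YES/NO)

Derivation (root first):
[⅋]  ⊢ p2, ((p2⊥ ⊗ p2⊥) ⊗ (p2 ⅋ p2)), (p2 ⅋ (p2⊥ ⊗ p2⊥))
  [⊗]  ⊢ p2, p2, (p2⊥ ⊗ p2⊥), ((p2⊥ ⊗ p2⊥) ⊗ (p2 ⅋ p2))
    [⊗]  ⊢ p2, p2, (p2⊥ ⊗ p2⊥)
      [Ax]  ⊢ p2, p2⊥
      [Ax]  ⊢ p2, p2⊥
    [⅋]  ⊢ (p2⊥ ⊗ p2⊥), (p2 ⅋ p2)
      [⊗]  ⊢ p2, p2, (p2⊥ ⊗ p2⊥)
        [Ax]  ⊢ p2, p2⊥
        [Ax]  ⊢ p2, p2⊥

Result: YES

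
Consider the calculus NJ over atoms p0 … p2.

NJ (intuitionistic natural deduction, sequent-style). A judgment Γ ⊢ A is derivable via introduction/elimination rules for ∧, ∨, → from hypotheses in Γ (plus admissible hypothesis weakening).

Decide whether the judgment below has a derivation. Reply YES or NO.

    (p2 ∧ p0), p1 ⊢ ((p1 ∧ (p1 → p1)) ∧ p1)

Proof tree:
[∧I] (p2 ∧ p0), p1 ⊢ ((p1 ∧ (p1 → p1)) ∧ p1)
  [∧I] (p2 ∧ p0), p1 ⊢ (p1 ∧ (p1 → p1))
    [Wk] p1, (p2 ∧ p0) ⊢ p1
      [Ax] p1 ⊢ p1
    [→I]  ⊢ (p1 → p1)
      [Ax] p1 ⊢ p1
  [Ax] p1 ⊢ p1

Result: YES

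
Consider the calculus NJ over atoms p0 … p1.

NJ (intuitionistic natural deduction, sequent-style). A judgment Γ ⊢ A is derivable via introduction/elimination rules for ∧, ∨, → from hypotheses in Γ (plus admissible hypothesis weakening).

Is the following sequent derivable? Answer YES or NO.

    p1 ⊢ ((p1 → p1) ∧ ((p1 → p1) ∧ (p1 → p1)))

Proof tree:
[∧I] p1 ⊢ ((p1 → p1) ∧ ((p1 → p1) ∧ (p1 → p1)))
  [Wk] p1 ⊢ (p1 → p1)
    [→I]  ⊢ (p1 → p1)
      [Ax] p1 ⊢ p1
  [∧I] p1 ⊢ ((p1 → p1) ∧ (p1 → p1))
    [Wk] p1 ⊢ (p1 → p1)
      [→I]  ⊢ (p1 → p1)
        [Ax] p1 ⊢ p1
    [→I]  ⊢ (p1 → p1)
      [Ax] p1 ⊢ p1

Result: YES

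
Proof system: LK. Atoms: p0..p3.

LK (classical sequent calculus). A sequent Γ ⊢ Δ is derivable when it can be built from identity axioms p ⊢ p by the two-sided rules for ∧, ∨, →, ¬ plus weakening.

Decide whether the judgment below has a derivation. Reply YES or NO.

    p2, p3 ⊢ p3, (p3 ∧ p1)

Proof tree:
[∧R] p2, p3 ⊢ p3, (p3 ∧ p1)
  [WL] p3, p2 ⊢ p3
    [Ax] p3 ⊢ p3
  [WR] p3 ⊢ p3, p1
    [Ax] p3 ⊢ p3

Result: YES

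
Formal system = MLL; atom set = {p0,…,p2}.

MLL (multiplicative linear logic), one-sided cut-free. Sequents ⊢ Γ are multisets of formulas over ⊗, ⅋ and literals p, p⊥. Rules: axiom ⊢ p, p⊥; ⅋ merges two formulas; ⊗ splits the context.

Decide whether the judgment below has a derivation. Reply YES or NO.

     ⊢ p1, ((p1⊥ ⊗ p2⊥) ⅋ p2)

Proof tree:
[⅋]  ⊢ p1, ((p1⊥ ⊗ p2⊥) ⅋ p2)
  [⊗]  ⊢ p1, p2, (p1⊥ ⊗ p2⊥)
    [Ax]  ⊢ p1, p1⊥
    [Ax]  ⊢ p2, p2⊥

Result: YES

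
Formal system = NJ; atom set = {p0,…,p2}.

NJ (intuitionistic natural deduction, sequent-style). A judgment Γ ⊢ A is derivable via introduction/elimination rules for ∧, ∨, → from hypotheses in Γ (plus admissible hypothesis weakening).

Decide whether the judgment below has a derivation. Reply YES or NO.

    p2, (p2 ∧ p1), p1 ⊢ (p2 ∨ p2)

Derivation (root first):
[Wk] p2, (p2 ∧ p1), p1 ⊢ (p2 ∨ p2)
  [∨I₁] p2, (p2 ∧ p1) ⊢ (p2 ∨ p2)
    [Wk] p2, (p2 ∧ p1) ⊢ p2
      [Ax] p2 ⊢ p2

Result: YES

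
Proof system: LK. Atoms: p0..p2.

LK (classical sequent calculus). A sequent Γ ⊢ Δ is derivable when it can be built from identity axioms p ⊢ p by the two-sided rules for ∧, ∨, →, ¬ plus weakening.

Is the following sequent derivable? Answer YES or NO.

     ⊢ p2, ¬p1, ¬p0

Enumerate valuations to refute Γ ⊢ Δ:
  v=000: Γ:[] Δ:[p2=F, ¬p1=T, ¬p0=T] refutes=False
  v=001: Γ:[] Δ:[p2=T, ¬p1=T, ¬p0=T] refutes=False
  v=010: Γ:[] Δ:[p2=F, ¬p1=F, ¬p0=T] refutes=False
  v=011: Γ:[] Δ:[p2=T, ¬p1=F, ¬p0=T] refutes=False
  v=100: Γ:[] Δ:[p2=F, ¬p1=T, ¬p0=F] refutes=False
  v=101: Γ:[] Δ:[p2=T, ¬p1=T, ¬p0=F] refutes=False
  v=110: Γ:[] Δ:[p2=F, ¬p1=F, ¬p0=F] refutes=True  ← countermodel

Result: NO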